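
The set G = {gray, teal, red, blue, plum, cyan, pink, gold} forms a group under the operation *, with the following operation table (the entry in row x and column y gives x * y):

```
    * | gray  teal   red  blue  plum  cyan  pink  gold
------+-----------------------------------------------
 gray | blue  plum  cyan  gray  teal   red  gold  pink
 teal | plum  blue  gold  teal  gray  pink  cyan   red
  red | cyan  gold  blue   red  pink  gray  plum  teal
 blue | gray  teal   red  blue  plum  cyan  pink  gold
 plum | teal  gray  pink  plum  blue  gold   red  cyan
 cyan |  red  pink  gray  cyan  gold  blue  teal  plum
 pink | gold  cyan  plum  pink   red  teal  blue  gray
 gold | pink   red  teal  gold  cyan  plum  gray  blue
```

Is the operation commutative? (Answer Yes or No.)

Yes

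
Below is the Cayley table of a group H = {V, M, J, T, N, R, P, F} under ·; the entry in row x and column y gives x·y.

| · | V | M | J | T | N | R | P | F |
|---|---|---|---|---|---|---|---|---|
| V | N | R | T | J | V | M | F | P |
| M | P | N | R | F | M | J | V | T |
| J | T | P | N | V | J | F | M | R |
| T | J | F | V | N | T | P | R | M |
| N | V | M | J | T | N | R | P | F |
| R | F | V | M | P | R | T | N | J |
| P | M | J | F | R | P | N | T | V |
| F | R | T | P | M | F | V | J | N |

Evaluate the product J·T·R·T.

F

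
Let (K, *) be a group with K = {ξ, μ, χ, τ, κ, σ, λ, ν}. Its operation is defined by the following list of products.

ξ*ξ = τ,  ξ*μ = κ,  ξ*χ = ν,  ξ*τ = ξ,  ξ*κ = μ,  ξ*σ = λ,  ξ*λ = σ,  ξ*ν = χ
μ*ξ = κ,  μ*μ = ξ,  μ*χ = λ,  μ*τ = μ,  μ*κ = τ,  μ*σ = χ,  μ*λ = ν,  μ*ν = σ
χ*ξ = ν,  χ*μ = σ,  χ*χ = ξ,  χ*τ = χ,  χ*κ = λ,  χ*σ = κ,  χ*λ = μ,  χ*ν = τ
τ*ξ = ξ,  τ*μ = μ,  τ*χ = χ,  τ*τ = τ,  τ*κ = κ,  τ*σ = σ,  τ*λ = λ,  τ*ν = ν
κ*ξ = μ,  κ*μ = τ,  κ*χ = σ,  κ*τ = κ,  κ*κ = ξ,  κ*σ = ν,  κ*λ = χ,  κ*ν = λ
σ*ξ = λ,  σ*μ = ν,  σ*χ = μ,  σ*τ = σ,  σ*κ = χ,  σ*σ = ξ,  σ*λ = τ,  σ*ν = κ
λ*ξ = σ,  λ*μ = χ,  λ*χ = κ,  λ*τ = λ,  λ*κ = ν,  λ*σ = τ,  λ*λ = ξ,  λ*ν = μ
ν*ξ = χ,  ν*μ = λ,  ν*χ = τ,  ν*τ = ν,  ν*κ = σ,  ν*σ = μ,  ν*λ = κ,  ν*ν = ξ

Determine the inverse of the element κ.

μ

First locate the identity: row τ matches the header, so τ is the identity.
Scan row κ for τ: κ*μ = τ. Hence κ^(-1) = μ.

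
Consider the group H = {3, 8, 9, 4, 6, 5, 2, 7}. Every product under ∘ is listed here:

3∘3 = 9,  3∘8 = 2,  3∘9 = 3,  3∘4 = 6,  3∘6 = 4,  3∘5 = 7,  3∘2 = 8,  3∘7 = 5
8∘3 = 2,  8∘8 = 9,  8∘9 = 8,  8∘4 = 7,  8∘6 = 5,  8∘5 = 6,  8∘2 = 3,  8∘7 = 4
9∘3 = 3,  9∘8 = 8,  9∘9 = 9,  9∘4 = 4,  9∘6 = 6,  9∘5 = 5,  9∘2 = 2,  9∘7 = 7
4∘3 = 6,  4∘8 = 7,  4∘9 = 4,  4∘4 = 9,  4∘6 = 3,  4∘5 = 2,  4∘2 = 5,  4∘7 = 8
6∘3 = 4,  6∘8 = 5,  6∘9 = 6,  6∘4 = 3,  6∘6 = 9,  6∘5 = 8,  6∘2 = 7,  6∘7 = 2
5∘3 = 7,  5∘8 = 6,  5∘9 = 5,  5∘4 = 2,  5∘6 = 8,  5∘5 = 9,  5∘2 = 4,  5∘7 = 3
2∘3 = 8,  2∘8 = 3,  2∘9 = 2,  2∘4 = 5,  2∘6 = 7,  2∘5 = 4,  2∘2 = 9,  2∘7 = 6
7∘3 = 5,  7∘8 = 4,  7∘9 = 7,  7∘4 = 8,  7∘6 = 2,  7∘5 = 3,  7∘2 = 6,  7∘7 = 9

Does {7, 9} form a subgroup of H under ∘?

{7, 9} contains the identity 9.
Checking products: every product of two elements of {7, 9} (read from the table) lies in {7, 9}, so the set is closed.
In a finite group, a nonempty closed subset is a subgroup. So {7, 9} ≤ H.

Yes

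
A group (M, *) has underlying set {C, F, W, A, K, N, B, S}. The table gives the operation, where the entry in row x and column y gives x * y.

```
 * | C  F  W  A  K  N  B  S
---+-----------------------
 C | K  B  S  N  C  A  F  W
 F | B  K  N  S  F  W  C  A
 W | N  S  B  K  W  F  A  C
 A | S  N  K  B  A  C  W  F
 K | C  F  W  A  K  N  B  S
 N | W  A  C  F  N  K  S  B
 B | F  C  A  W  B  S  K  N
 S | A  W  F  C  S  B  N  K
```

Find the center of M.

{B, K}

An element z is central iff its row equals its column in the table.
For F: F * W = N ≠ S = W * F, so F ∉ Z.
Checking each element this way leaves Z(M) = {B, K}.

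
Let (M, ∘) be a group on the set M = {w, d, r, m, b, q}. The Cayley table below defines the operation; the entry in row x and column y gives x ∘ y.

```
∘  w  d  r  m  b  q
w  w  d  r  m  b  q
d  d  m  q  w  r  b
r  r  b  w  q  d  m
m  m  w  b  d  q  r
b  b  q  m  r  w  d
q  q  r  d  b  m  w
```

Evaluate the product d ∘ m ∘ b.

d ∘ m = w
w ∘ b = b
(Structurally, M here is isomorphic to the symmetric group S_3.)

b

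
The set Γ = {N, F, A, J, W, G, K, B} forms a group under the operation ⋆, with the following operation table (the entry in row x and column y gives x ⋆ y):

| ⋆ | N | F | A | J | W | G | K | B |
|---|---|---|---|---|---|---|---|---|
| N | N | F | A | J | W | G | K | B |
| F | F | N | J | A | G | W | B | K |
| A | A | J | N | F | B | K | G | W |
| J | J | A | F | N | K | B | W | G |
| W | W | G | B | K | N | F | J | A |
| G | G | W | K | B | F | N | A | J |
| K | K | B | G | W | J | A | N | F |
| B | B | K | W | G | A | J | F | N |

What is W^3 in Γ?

W^1 = W
W^2 = W ⋆ W = N
W^3 = N ⋆ W = W

W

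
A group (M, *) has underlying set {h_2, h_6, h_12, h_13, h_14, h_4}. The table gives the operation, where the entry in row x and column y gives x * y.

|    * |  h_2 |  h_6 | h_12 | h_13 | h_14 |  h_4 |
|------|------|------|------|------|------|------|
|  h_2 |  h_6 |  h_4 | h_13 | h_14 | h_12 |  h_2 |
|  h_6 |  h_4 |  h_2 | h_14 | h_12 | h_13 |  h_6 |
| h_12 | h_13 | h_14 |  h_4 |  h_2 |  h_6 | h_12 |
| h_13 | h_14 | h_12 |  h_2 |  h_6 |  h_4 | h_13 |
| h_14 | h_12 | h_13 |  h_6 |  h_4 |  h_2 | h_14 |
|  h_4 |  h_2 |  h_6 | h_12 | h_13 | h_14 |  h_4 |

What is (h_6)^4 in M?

h_6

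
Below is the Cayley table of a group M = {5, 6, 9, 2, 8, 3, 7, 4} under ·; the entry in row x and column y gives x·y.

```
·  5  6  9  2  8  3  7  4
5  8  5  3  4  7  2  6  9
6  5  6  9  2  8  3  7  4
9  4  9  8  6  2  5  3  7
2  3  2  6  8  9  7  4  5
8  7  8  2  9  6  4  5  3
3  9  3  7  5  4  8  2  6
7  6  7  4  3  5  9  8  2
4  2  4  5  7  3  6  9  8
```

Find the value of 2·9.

Read row 2, column 9: 2·9 = 6.

6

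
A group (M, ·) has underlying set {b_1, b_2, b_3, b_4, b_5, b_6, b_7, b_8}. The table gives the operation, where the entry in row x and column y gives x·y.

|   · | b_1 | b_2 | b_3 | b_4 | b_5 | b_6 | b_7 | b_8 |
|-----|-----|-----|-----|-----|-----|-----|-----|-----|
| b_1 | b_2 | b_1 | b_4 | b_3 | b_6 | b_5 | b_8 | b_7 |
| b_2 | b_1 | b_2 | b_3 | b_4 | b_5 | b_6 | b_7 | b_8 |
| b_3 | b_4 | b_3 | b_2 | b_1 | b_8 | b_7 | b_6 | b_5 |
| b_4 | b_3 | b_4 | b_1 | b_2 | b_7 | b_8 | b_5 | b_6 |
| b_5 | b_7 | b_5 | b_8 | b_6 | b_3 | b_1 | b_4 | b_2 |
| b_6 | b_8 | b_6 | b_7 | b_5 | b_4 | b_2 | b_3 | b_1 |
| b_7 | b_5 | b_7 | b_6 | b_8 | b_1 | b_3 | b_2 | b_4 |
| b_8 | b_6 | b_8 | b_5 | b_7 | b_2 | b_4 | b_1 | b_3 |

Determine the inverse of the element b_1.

First locate the identity: row b_2 matches the header, so b_2 is the identity.
Scan row b_1 for b_2: b_1·b_1 = b_2. Hence b_1^(-1) = b_1.

b_1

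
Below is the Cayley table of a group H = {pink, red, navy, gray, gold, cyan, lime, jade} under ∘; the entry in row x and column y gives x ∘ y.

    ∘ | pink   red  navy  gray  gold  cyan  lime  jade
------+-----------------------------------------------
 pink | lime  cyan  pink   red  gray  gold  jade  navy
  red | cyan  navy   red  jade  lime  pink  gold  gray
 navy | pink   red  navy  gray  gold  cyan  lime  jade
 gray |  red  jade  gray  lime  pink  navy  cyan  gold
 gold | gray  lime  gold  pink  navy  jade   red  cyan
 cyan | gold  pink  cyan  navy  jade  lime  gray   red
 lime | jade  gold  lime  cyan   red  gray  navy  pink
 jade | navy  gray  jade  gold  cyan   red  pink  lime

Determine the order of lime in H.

The identity element is navy (its row matches the header).
lime^1 = lime
lime^2 = lime ∘ lime = navy
The first power of lime equal to the identity is lime^2, so ord(lime) = 2.

2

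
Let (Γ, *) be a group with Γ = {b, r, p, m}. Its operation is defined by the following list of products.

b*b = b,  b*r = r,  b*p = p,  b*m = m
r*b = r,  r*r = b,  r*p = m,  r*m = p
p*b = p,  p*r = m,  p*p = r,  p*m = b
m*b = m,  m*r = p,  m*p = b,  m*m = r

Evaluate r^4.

b

r^1 = r
r^2 = r * r = b
r^3 = b * r = r
r^4 = r * r = b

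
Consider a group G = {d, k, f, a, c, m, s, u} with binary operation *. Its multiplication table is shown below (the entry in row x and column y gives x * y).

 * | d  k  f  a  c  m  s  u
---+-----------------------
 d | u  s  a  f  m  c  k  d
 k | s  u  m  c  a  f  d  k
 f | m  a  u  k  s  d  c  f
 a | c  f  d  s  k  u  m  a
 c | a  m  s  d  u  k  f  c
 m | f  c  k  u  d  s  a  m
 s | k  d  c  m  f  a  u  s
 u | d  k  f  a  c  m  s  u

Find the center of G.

An element z is central iff its row equals its column in the table.
For k: k * a = c ≠ f = a * k, so k ∉ Z.
Checking each element this way leaves Z(G) = {s, u}.

{s, u}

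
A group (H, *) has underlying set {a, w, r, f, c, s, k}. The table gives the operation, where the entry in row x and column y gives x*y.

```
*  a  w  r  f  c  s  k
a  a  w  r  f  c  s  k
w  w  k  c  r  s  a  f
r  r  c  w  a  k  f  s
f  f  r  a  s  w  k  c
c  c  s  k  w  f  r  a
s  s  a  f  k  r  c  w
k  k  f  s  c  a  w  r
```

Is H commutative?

Check whether the table is symmetric across its main diagonal.
Every entry (row x, col y) equals the entry (row y, col x), so H is abelian.

Yes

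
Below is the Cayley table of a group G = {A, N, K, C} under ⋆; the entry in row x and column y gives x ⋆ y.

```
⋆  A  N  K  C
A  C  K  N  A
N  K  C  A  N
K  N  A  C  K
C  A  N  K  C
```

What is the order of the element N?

The identity element is C (its row matches the header).
N^1 = N
N^2 = N ⋆ N = C
The first power of N equal to the identity is N^2, so ord(N) = 2.
(Structurally, G here is isomorphic to the Klein four-group V_4.)

2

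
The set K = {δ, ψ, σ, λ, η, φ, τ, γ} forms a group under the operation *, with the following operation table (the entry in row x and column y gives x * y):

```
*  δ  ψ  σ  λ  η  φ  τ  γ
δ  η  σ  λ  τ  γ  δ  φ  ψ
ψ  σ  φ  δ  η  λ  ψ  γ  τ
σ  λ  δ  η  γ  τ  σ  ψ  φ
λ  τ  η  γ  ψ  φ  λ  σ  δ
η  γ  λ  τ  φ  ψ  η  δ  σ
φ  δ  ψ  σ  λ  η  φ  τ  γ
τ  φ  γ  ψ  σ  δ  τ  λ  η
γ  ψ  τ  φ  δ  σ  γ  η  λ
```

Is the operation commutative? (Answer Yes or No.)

Check whether the table is symmetric across its main diagonal.
Every entry (row x, col y) equals the entry (row y, col x), so K is abelian.

Yes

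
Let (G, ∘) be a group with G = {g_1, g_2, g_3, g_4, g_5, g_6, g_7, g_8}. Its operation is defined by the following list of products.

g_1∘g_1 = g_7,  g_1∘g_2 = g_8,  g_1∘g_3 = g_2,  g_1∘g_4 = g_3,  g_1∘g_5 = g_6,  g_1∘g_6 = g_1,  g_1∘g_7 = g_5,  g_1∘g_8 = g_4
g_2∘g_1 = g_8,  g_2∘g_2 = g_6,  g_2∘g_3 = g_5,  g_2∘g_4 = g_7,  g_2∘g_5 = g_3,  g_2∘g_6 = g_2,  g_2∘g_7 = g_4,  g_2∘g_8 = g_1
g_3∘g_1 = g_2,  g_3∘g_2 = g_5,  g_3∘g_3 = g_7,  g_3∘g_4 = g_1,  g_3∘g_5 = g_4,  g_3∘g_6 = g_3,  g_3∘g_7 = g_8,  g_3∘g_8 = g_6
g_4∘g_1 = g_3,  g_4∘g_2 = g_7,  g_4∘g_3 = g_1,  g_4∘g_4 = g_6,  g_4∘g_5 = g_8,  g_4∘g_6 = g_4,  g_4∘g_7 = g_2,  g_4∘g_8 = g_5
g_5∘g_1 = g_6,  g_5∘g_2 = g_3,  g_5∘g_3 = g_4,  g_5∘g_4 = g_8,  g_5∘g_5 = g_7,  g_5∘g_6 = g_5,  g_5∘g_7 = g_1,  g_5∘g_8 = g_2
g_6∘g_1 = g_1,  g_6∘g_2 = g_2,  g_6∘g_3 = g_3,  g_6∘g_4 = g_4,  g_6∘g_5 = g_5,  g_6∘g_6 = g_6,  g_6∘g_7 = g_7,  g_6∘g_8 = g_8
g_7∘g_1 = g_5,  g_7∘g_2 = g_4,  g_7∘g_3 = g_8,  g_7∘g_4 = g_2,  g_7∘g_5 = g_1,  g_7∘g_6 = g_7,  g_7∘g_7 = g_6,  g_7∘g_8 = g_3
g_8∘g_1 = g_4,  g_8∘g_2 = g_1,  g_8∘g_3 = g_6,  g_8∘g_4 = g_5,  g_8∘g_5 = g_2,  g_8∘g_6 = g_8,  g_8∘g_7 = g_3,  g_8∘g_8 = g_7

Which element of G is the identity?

g_6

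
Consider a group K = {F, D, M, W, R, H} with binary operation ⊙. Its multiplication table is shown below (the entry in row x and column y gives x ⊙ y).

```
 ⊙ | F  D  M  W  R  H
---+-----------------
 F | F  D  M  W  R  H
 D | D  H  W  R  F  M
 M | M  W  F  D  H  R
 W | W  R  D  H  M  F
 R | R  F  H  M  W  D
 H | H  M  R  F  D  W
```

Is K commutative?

Yes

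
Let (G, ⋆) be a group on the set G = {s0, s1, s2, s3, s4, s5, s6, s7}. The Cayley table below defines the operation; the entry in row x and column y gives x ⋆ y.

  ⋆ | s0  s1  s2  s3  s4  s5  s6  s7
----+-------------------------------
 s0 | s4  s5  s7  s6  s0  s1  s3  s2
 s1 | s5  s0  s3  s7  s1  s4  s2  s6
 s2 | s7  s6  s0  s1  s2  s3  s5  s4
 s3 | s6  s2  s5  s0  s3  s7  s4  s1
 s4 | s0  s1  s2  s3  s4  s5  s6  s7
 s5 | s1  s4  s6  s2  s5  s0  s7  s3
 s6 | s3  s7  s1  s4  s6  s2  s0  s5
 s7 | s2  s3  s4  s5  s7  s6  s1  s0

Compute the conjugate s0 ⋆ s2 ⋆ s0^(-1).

The identity is s4. In row s0, the entry s4 sits in column s0, so s0^(-1) = s0.
s0 ⋆ s2 = s7
s7 ⋆ s0 = s2

s2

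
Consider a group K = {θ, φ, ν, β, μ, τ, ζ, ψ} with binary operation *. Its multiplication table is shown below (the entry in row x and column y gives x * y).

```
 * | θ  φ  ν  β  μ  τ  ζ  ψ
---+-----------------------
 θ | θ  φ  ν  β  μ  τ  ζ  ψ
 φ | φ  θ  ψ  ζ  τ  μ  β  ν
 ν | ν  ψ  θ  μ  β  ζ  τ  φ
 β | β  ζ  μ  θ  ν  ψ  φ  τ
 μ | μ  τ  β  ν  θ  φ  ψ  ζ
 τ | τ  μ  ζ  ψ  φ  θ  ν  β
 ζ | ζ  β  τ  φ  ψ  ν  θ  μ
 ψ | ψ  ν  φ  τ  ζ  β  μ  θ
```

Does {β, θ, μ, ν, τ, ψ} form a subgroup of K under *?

ψ * μ = ζ, which is not in {β, θ, μ, ν, τ, ψ}.
The subset is not closed under *, so it is not a subgroup.

No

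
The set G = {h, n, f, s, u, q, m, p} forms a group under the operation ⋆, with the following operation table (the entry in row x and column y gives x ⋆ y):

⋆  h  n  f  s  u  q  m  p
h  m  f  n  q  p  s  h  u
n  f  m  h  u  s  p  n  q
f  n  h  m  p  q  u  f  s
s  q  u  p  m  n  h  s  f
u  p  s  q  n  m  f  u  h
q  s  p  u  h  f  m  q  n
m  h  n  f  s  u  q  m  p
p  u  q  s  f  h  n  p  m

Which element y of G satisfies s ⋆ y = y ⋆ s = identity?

s

First locate the identity: row m matches the header, so m is the identity.
Scan row s for m: s ⋆ s = m. Hence s^(-1) = s.
(Structurally, G here is isomorphic to the elementary abelian group (Z_2)^3.)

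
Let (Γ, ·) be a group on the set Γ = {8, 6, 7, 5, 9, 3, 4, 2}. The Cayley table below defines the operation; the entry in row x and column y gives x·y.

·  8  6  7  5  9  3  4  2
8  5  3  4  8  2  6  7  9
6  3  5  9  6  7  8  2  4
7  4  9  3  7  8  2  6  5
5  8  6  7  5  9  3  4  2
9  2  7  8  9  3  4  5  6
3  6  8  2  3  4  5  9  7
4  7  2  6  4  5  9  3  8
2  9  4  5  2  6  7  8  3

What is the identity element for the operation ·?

The identity e satisfies e·x = x for all x, so its row in the table reproduces the column headers.
Row 5 reads: 8, 6, 7, 5, 9, 3, 4, 2 — exactly the header order. So 5 is the identity.
(Structurally, Γ here is isomorphic to Z_2 x Z_4.)

5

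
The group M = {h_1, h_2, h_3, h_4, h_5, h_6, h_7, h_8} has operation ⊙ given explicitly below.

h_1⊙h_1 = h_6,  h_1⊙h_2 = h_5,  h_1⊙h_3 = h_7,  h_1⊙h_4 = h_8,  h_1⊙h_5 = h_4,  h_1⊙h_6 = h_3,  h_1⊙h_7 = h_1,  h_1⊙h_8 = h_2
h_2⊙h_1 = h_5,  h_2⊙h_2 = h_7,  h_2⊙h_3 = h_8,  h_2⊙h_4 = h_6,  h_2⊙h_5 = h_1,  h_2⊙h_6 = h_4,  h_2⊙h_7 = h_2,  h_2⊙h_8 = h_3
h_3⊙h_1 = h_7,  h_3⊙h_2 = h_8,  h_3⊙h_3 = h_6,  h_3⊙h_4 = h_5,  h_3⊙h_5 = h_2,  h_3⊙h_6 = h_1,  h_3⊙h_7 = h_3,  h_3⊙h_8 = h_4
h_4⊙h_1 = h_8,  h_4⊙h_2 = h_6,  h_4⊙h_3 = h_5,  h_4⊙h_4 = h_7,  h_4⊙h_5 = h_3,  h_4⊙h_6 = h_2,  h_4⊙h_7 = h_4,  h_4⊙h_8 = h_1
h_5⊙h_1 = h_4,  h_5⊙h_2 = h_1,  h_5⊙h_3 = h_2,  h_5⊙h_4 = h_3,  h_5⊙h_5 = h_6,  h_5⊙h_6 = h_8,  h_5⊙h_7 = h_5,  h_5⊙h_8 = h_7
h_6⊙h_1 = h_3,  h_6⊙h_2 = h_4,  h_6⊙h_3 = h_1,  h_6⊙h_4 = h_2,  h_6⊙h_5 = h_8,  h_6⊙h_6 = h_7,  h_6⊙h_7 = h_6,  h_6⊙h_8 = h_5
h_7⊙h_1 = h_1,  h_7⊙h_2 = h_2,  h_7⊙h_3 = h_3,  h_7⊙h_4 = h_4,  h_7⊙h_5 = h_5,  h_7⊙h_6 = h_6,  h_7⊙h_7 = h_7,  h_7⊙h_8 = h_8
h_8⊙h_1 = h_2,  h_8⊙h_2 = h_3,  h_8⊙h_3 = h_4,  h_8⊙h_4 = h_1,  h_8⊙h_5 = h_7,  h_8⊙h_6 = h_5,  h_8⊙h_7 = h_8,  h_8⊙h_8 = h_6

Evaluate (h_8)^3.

h_8^1 = h_8
h_8^2 = h_8 ⊙ h_8 = h_6
h_8^3 = h_6 ⊙ h_8 = h_5

h_5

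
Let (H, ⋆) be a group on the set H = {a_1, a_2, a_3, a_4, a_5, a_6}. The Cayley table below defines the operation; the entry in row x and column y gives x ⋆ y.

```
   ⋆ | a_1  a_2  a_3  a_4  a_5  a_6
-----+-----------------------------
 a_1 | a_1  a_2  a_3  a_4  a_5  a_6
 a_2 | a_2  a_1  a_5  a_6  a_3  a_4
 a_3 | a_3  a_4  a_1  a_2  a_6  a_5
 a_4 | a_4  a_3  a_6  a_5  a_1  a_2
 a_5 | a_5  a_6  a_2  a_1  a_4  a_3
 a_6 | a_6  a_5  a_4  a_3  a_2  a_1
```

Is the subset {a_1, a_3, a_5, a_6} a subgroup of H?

a_5 ⋆ a_5 = a_4, which is not in {a_1, a_3, a_5, a_6}.
The subset is not closed under ⋆, so it is not a subgroup.
(Structurally, H here is isomorphic to the symmetric group S_3.)

No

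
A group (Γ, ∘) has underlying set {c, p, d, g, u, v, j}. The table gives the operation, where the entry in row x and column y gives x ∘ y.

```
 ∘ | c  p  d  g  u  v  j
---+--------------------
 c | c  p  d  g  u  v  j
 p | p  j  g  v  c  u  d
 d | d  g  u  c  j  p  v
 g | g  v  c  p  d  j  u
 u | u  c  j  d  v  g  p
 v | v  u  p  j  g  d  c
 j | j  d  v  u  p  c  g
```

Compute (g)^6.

d

g^1 = g
g^2 = g ∘ g = p
g^3 = p ∘ g = v
g^4 = v ∘ g = j
g^5 = j ∘ g = u
g^6 = u ∘ g = d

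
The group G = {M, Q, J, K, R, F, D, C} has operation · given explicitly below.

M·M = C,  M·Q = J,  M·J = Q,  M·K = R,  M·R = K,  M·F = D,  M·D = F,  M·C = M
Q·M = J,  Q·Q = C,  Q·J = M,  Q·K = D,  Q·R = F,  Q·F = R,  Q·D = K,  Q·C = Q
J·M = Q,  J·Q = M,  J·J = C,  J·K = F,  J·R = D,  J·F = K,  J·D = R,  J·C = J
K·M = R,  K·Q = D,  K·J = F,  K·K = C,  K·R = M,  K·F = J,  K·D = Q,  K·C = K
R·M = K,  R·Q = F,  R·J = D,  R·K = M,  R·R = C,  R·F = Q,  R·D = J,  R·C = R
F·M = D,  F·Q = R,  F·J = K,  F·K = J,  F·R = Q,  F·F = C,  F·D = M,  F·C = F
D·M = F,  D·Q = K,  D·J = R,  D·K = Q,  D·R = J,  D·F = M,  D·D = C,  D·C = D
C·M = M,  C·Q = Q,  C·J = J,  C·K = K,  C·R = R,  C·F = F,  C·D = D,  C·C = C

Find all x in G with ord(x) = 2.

Identity is C. Compute the order of each non-identity element by repeated multiplication:
  M: M → C  (order 2)
  Q: Q → C  (order 2)
  J: J → C  (order 2)
  K: K → C  (order 2)
  R: R → C  (order 2)
  F: F → C  (order 2)
  D: D → C  (order 2)
Elements of order 2: {D, F, J, K, M, Q, R}.

{D, F, J, K, M, Q, R}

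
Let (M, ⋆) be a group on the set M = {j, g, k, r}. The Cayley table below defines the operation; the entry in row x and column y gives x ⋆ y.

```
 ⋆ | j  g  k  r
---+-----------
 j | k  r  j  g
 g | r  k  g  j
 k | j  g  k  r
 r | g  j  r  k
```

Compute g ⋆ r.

j

Read row g, column r: g ⋆ r = j.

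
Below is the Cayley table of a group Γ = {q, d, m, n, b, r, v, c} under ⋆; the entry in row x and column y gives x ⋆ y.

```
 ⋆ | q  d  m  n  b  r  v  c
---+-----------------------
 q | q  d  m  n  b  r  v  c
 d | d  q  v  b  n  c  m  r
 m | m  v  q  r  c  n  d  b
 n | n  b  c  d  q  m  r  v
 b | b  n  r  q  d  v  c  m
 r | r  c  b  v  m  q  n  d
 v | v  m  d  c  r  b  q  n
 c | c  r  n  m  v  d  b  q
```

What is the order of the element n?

4

The identity element is q (its row matches the header).
n^1 = n
n^2 = n ⋆ n = d
n^3 = d ⋆ n = b
n^4 = b ⋆ n = q
The first power of n equal to the identity is n^4, so ord(n) = 4.
(Structurally, Γ here is isomorphic to the dihedral group D_4.)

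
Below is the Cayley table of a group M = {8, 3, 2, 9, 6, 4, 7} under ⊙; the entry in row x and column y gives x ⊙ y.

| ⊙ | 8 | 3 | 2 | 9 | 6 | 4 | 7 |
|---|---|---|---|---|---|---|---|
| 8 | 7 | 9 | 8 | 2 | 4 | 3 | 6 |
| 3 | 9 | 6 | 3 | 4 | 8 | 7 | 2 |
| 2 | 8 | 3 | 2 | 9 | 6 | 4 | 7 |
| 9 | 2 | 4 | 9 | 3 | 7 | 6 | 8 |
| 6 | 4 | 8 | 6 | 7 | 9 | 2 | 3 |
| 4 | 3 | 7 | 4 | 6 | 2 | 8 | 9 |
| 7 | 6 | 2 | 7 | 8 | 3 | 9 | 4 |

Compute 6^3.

6^1 = 6
6^2 = 6 ⊙ 6 = 9
6^3 = 9 ⊙ 6 = 7

7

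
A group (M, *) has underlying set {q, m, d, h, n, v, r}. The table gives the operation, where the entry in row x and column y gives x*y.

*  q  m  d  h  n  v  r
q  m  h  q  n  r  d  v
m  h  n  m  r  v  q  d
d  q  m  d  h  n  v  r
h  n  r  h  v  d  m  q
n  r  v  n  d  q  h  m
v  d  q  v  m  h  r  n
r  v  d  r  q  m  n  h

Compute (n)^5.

n^1 = n
n^2 = n*n = q
n^3 = q*n = r
n^4 = r*n = m
n^5 = m*n = v

v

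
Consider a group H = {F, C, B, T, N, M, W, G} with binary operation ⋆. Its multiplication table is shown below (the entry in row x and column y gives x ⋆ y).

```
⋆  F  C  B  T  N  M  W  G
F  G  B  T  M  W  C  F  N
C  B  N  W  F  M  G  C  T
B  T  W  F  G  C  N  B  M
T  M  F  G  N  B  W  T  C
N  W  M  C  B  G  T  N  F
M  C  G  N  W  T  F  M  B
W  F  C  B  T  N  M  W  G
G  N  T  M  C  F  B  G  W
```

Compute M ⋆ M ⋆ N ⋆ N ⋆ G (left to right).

M ⋆ M = F
F ⋆ N = W
W ⋆ N = N
N ⋆ G = F
(Structurally, H here is isomorphic to the cyclic group Z_8.)

F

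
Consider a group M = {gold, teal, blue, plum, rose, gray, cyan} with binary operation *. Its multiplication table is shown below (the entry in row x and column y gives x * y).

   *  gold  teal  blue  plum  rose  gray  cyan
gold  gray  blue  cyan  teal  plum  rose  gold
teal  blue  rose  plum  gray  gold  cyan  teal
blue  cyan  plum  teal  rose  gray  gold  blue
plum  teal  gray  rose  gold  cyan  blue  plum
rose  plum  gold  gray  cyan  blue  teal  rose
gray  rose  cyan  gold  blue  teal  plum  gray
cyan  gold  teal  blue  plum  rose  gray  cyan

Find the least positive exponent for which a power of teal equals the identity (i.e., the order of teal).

The identity element is cyan (its row matches the header).
teal^1 = teal
teal^2 = teal * teal = rose
teal^3 = rose * teal = gold
teal^4 = gold * teal = blue
teal^5 = blue * teal = plum
teal^6 = plum * teal = gray
teal^7 = gray * teal = cyan
The first power of teal equal to the identity is teal^7, so ord(teal) = 7.

7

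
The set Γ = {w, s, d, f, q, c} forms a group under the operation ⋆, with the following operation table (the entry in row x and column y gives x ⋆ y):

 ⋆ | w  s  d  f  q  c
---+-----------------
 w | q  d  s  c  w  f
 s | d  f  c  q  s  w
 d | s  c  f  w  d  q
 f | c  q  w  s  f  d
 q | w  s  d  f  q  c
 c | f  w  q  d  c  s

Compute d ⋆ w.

s

Read row d, column w: d ⋆ w = s.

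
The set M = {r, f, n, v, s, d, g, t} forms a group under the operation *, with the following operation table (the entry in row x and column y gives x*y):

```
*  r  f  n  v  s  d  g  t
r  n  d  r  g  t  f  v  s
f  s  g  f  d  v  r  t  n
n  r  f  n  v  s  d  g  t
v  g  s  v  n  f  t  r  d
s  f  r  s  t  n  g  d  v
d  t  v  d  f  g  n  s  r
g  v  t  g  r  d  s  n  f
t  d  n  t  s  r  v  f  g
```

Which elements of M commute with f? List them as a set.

Compare row f with column f entry by entry.
g*f = t = f*g, so g commutes with f.
d*f = v but f*d = r, so d does not.
Collecting the elements that commute with f: C(f) = {f, g, n, t}.
(Structurally, M here is isomorphic to the dihedral group D_4.)

{f, g, n, t}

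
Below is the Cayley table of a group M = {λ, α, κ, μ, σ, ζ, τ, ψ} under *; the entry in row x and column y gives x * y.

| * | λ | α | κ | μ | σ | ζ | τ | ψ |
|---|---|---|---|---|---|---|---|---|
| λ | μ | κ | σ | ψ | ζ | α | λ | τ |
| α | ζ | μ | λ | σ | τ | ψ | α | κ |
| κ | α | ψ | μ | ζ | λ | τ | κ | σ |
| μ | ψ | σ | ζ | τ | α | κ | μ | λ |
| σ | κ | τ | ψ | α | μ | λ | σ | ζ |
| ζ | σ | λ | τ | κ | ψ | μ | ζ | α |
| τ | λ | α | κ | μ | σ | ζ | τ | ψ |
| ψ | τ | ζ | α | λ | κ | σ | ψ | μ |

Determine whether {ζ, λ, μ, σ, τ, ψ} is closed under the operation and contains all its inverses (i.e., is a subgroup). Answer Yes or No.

No

μ * ζ = κ, which is not in {ζ, λ, μ, σ, τ, ψ}.
The subset is not closed under *, so it is not a subgroup.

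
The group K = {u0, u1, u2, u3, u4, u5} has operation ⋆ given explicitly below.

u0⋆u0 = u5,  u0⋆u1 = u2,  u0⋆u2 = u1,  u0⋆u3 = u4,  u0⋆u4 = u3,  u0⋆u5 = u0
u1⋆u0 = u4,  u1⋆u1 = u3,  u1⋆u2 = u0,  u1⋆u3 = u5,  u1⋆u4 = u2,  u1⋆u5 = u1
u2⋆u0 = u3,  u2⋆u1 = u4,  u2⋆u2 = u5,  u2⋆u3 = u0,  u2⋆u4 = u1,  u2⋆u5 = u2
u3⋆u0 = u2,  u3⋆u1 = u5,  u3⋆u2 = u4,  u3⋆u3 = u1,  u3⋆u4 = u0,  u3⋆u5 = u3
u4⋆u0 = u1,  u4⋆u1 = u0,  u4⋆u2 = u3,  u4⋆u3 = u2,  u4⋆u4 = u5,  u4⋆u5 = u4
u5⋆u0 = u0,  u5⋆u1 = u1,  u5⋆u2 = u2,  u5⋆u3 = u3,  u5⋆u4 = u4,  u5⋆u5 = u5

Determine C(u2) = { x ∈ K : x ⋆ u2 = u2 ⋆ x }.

Compare row u2 with column u2 entry by entry.
u4 ⋆ u2 = u3 but u2 ⋆ u4 = u1, so u4 does not.
Collecting the elements that commute with u2: C(u2) = {u2, u5}.
(Structurally, K here is isomorphic to the symmetric group S_3.)

{u2, u5}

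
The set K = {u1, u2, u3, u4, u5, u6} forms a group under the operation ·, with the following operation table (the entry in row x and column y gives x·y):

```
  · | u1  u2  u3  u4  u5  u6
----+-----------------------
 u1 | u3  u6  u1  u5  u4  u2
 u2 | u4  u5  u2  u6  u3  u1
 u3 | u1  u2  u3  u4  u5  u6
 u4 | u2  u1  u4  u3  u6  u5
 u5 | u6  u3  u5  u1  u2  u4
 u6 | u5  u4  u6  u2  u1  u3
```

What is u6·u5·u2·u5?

u6·u5 = u1
u1·u2 = u6
u6·u5 = u1

u1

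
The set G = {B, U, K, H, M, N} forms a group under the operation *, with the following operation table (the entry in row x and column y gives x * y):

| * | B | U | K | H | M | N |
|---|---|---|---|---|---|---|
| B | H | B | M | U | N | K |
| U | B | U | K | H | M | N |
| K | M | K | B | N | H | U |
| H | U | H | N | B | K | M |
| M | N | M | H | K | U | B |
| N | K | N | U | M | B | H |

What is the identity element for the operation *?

The identity e satisfies e * x = x for all x, so its row in the table reproduces the column headers.
Row U reads: B, U, K, H, M, N — exactly the header order. So U is the identity.

U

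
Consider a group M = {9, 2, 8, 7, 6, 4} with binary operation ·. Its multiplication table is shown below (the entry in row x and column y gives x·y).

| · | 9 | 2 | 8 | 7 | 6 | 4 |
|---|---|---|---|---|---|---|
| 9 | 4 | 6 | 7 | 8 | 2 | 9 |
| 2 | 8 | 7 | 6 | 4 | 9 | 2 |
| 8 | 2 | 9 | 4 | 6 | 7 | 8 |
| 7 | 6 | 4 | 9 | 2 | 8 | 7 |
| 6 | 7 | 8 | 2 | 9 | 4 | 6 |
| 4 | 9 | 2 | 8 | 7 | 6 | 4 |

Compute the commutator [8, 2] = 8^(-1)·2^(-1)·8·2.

7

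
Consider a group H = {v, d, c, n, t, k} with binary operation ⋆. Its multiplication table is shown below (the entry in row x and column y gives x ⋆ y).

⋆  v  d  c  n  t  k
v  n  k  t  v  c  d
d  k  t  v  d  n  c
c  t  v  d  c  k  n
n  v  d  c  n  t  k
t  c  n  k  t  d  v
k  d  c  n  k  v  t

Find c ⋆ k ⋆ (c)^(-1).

k

The identity is n. In row c, the entry n sits in column k, so c^(-1) = k.
c ⋆ k = n
n ⋆ k = k
(Structurally, H here is isomorphic to the cyclic group Z_6.)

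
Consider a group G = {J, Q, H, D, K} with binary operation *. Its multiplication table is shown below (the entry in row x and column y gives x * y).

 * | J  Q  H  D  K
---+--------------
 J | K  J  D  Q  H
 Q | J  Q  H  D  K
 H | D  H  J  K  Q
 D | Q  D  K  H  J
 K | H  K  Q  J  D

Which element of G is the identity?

The identity e satisfies e * x = x for all x, so its row in the table reproduces the column headers.
Row Q reads: J, Q, H, D, K — exactly the header order. So Q is the identity.

Q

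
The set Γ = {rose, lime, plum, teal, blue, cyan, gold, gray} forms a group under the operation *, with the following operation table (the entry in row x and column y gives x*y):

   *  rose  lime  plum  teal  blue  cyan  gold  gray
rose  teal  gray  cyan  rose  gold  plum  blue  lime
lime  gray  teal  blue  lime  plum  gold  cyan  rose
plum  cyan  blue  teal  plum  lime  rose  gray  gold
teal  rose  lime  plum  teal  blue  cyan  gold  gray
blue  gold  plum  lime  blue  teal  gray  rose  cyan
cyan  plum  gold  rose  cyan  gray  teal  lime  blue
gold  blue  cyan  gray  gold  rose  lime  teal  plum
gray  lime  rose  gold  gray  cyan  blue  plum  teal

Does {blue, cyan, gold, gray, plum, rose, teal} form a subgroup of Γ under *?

No

gray*rose = lime, which is not in {blue, cyan, gold, gray, plum, rose, teal}.
The subset is not closed under *, so it is not a subgroup.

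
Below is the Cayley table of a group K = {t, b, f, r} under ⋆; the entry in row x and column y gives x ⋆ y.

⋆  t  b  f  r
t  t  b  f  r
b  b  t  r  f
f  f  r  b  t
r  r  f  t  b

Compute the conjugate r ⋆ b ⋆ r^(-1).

b

The identity is t. In row r, the entry t sits in column f, so r^(-1) = f.
r ⋆ b = f
f ⋆ f = b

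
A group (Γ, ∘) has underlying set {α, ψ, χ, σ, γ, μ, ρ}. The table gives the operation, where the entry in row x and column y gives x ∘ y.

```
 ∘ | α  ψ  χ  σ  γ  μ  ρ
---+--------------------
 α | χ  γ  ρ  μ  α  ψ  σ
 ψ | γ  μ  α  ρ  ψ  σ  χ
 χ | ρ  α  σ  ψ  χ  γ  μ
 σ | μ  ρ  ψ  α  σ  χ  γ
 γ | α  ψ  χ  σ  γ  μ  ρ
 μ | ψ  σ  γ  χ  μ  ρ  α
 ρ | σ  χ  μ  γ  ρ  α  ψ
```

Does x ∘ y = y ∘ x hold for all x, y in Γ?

Yes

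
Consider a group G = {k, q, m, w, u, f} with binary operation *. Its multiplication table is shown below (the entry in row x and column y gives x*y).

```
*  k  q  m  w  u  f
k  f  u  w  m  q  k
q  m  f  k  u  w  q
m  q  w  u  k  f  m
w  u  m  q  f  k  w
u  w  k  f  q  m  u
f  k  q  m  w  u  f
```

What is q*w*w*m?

k

q*w = u
u*w = q
q*m = k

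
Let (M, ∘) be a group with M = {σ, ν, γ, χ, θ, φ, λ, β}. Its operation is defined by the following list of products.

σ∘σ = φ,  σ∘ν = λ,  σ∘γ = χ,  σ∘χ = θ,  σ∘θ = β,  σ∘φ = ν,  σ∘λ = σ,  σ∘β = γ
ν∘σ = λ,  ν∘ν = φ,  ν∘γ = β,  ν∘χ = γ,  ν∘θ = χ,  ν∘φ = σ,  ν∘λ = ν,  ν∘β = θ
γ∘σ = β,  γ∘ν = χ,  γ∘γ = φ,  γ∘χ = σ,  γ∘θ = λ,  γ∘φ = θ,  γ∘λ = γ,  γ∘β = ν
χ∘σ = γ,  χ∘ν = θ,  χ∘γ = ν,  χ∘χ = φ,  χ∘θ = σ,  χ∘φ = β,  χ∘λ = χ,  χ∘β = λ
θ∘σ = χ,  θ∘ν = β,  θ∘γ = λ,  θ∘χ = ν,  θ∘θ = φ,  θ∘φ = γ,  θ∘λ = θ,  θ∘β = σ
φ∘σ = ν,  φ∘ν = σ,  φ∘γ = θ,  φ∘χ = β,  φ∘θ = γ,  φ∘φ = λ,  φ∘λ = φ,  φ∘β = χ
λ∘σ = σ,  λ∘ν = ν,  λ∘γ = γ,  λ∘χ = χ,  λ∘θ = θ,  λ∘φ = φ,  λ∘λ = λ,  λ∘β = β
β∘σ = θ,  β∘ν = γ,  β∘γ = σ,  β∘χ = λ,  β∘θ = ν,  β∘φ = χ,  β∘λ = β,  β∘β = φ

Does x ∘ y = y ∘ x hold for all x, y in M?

γ ∘ σ = β but σ ∘ γ = χ.
Since γ and σ do not commute, M is not abelian.

No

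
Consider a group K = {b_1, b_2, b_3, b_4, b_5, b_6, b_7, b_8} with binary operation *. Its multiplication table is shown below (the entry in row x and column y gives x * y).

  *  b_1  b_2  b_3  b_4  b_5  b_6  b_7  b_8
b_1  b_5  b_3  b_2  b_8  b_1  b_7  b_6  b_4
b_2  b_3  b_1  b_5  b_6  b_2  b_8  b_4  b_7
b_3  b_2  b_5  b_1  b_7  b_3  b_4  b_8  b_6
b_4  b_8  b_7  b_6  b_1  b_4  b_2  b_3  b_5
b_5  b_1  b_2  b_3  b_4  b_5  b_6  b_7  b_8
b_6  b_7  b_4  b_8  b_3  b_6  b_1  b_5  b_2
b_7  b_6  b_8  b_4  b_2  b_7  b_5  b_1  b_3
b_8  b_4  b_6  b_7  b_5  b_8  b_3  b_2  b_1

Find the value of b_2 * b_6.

Read row b_2, column b_6: b_2 * b_6 = b_8.

b_8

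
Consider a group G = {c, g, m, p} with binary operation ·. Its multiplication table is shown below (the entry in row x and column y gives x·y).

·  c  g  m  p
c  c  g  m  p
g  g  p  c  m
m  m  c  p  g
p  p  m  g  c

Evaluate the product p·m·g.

p·m = g
g·g = p

p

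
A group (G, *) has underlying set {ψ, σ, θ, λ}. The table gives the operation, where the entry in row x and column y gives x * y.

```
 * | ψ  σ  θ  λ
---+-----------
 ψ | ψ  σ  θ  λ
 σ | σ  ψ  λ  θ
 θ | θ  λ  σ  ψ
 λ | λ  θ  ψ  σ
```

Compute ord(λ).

The identity element is ψ (its row matches the header).
λ^1 = λ
λ^2 = λ * λ = σ
λ^3 = σ * λ = θ
λ^4 = θ * λ = ψ
The first power of λ equal to the identity is λ^4, so ord(λ) = 4.

4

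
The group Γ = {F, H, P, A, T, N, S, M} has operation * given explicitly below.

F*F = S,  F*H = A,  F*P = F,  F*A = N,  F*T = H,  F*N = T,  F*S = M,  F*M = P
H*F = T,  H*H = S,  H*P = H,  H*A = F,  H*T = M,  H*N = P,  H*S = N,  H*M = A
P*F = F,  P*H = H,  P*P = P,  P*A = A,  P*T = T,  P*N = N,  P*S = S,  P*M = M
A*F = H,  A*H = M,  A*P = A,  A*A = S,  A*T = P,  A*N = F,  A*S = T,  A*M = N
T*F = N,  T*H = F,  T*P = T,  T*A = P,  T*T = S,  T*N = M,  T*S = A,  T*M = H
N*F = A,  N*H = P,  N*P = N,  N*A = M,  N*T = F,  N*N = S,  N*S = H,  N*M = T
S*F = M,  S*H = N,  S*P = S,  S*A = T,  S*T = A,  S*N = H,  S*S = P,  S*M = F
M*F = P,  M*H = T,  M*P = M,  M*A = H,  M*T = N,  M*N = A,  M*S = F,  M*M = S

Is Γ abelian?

No

A * F = H but F * A = N.
Since A and F do not commute, Γ is not abelian.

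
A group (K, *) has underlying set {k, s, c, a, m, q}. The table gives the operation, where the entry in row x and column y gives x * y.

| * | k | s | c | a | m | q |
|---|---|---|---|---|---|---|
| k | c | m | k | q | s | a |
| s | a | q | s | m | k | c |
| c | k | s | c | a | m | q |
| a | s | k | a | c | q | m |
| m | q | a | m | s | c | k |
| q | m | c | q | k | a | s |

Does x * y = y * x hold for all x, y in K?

No

q * m = a but m * q = k.
Since q and m do not commute, K is not abelian.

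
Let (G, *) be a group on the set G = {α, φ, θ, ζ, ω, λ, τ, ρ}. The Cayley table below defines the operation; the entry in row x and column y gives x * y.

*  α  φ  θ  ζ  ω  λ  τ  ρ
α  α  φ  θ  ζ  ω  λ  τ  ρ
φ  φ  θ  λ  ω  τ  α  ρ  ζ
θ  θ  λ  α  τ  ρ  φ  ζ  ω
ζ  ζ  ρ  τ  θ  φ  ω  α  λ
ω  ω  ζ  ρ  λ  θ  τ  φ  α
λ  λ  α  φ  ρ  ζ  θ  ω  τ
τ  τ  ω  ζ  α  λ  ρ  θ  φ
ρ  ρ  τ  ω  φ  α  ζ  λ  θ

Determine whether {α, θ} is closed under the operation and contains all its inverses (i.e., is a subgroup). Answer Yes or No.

{α, θ} contains the identity α.
Checking products: every product of two elements of {α, θ} (read from the table) lies in {α, θ}, so the set is closed.
In a finite group, a nonempty closed subset is a subgroup. So {α, θ} ≤ G.

Yes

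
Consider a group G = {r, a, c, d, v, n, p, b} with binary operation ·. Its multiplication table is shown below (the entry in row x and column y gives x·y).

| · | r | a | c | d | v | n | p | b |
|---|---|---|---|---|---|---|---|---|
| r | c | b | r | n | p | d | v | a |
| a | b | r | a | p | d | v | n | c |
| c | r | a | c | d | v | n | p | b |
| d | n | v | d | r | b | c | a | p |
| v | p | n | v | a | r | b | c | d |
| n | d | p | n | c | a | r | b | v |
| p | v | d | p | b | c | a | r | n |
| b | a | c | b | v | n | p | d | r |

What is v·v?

Read row v, column v: v·v = r.
(Structurally, G here is isomorphic to the quaternion group Q_8.)

r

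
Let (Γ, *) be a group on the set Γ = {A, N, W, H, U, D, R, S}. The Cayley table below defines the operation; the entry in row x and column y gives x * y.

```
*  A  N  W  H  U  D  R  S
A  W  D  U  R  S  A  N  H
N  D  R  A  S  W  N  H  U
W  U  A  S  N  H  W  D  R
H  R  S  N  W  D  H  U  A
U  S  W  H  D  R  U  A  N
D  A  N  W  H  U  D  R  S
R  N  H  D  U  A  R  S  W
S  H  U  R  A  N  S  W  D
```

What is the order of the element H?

The identity element is D (its row matches the header).
H^1 = H
H^2 = H * H = W
H^3 = W * H = N
H^4 = N * H = S
H^5 = S * H = A
H^6 = A * H = R
H^7 = R * H = U
H^8 = U * H = D
The first power of H equal to the identity is H^8, so ord(H) = 8.
(Structurally, Γ here is isomorphic to the cyclic group Z_8.)

8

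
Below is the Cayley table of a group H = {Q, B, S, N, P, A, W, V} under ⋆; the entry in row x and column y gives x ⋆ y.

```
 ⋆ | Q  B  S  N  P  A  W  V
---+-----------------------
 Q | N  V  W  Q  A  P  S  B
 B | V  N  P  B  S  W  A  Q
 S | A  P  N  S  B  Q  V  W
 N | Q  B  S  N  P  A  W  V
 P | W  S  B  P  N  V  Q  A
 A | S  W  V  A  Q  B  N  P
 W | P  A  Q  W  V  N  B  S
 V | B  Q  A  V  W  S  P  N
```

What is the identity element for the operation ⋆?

The identity e satisfies e ⋆ x = x for all x, so its row in the table reproduces the column headers.
Row N reads: Q, B, S, N, P, A, W, V — exactly the header order. So N is the identity.

N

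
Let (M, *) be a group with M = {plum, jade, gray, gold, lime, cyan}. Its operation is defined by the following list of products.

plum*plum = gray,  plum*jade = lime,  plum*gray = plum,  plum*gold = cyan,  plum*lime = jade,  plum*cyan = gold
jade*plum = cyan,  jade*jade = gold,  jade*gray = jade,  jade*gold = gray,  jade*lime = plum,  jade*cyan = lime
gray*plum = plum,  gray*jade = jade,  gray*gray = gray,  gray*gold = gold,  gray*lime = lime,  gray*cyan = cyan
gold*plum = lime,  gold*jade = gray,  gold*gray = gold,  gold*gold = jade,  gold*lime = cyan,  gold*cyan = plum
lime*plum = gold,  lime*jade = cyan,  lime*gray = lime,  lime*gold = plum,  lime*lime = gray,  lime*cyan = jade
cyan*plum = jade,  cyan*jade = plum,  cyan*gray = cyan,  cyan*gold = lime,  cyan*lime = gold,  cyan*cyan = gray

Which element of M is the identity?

The identity e satisfies e*x = x for all x, so its row in the table reproduces the column headers.
Row gray reads: plum, jade, gray, gold, lime, cyan — exactly the header order. So gray is the identity.

gray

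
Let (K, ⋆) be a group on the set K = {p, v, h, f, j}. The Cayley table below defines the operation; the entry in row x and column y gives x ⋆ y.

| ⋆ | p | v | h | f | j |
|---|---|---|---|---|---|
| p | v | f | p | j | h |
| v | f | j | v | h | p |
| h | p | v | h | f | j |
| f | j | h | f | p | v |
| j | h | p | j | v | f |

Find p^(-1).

j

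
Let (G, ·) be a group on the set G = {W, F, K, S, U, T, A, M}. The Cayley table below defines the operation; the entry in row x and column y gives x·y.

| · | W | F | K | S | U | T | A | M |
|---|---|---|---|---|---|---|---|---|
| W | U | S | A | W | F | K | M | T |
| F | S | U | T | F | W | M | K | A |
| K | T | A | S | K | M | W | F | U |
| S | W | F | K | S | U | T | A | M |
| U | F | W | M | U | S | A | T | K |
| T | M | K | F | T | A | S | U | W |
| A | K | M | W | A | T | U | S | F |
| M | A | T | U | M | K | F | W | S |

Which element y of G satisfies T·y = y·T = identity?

First locate the identity: row S matches the header, so S is the identity.
Scan row T for S: T·T = S. Hence T^(-1) = T.

T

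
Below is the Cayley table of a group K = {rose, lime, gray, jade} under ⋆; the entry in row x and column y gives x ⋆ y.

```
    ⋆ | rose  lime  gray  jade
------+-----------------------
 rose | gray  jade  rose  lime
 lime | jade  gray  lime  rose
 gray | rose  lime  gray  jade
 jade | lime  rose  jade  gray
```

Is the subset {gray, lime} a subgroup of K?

Yes

{gray, lime} contains the identity gray.
Checking products: every product of two elements of {gray, lime} (read from the table) lies in {gray, lime}, so the set is closed.
In a finite group, a nonempty closed subset is a subgroup. So {gray, lime} ≤ K.
(Structurally, K here is isomorphic to the Klein four-group V_4.)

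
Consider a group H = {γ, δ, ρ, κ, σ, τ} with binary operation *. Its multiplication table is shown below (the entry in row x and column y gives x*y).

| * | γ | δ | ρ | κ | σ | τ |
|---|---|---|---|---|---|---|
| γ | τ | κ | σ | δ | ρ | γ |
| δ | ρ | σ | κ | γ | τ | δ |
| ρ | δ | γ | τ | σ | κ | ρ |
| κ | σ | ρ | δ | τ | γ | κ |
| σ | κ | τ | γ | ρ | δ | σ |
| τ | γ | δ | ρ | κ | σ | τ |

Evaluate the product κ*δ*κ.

κ*δ = ρ
ρ*κ = σ

σ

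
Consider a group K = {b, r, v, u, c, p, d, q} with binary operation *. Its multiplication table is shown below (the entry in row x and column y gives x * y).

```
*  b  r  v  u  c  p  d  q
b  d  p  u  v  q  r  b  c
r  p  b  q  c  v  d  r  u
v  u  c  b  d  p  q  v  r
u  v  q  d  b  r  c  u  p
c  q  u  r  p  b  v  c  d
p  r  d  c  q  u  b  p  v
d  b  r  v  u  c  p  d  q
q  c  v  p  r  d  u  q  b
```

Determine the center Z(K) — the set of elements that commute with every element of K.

{b, d}

An element z is central iff its row equals its column in the table.
For c: c * r = u ≠ v = r * c, so c ∉ Z.
Checking each element this way leaves Z(K) = {b, d}.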